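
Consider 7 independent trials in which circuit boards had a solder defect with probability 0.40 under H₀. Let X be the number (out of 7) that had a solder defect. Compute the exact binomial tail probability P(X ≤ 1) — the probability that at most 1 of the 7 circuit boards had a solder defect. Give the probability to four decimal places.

P = 0.1586

X is binomial with n = 7 and p = 0.40.
P(X ≤ 1) = C(7,0)·0.40^0·0.60^7 + C(7,1)·0.40^1·0.60^6.
= 0.027994 + 0.130637 = 0.1586.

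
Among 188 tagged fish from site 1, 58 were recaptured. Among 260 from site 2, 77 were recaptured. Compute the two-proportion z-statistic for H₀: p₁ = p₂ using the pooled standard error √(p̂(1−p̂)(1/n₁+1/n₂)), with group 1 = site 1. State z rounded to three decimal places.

z = 0.281

p̂₁ = 58/188 = 0.30851, p̂₂ = 77/260 = 0.29615.
Pooled p̂ = (58+77)/(188+260) = 135/448 = 0.30134.
Pooled SE = √[0.2105339·0.00916530] ≈ 0.043927.
z = 0.01236/0.043927 = 0.281.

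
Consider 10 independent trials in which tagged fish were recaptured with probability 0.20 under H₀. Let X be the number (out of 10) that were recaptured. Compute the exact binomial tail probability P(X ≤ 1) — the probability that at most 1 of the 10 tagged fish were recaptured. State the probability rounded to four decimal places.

X is binomial with n = 10 and p = 0.20.
P(X ≤ 1) = C(10,0)·0.20^0·0.80^10 + C(10,1)·0.20^1·0.80^9.
= 0.107374 + 0.268435 = 0.3758.

P = 0.3758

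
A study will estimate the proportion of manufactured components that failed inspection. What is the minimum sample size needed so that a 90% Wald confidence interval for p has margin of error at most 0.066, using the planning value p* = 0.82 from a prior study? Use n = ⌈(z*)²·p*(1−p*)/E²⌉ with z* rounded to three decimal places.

n = 92

The 90% critical value is z* = 1.645.
p*(1−p*) = 0.82·0.18 = 0.1476.
(z*)²·p*(1−p*)/E² = 2.706025·0.1476/0.004356 = 91.692.
⌈91.692⌉ = 92.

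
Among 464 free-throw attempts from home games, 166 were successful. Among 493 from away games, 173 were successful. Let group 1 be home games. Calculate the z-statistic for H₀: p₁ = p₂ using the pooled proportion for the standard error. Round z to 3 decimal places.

Sample proportions: p̂₁ = 166/464 = 0.35776 and p̂₂ = 173/493 = 0.35091.
Pooling: p̂ = 339/957 = 0.35423.
SE = √[p̂(1−p̂)(1/n₁+1/n₂)] = √[0.35423·0.64577·(1/464+1/493)] ≈ 0.030935.
z = (p̂₁ − p̂₂)/SE = (0.35776 − 0.35091)/0.030935 = 0.00685/0.030935 = 0.221.

z = 0.221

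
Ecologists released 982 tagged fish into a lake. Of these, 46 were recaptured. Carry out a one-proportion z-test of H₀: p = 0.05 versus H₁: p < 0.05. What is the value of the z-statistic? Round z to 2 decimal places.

z = -0.45

The sample proportion is 46/982 = 0.04684.
Under H₀, SE = √(p₀(1−p₀)/n) = √(0.05·0.95/982) = √0.000048371 = 0.006955.
z = (p̂ − p₀)/SE = (0.04684 − 0.05)/0.006955 = -0.45.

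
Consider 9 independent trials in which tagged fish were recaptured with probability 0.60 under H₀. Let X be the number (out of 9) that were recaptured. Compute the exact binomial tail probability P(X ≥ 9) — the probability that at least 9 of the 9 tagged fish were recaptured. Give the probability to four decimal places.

P = 0.0101

X ~ Binomial(n=9, p=0.60).
P(X ≥ 9) = C(9,9)·0.60^9·0.40^0.
= 0.010078 = 0.0101.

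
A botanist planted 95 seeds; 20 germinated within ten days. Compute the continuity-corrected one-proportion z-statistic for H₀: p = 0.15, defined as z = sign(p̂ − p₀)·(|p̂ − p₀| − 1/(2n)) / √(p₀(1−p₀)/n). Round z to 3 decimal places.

p̂ = 20/95 = 0.21053. p̂ − p₀ = 0.060526.
Continuity correction 1/(2n) = 1/190 = 0.005263.
Corrected numerator: |0.060526| − 0.005263 = 0.055263.
Under H₀, SE = √(p₀(1−p₀)/n) = √(0.15·0.85/95) = √0.001342105 = 0.036635.
z = (+)0.055263/0.036635 = 1.508.

z = 1.508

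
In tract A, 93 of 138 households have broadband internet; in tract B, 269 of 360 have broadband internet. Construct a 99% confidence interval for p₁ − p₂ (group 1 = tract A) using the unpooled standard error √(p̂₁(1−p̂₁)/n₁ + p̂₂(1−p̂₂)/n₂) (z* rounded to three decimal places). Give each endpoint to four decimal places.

(-0.1918, 0.0452)

p̂₁ = 0.67391, p̂₂ = 0.74722, so the observed difference is -0.07331.
SE = √(0.001592422 + 0.000524670) = √0.002117092 = 0.046012.
z* = 2.576 at the 99% level. Margin of error = 0.11853.
Interval: -0.07331 ± 0.11853 → (-0.1918, 0.0452).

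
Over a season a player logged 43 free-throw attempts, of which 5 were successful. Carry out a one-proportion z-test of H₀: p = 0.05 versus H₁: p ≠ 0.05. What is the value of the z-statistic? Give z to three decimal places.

p̂ = 5/43 = 0.11628.
Under H₀, SE = √(p₀(1−p₀)/n) = √(0.05·0.95/43) = √0.001104651 = 0.033236.
z = (p̂ − p₀)/SE = (0.11628 − 0.05)/0.033236 = 1.994.

z = 1.994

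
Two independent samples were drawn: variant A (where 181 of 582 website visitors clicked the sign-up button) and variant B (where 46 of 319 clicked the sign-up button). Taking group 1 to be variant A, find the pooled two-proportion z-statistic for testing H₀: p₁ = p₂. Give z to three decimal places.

z = 5.515

p̂₁ = 181/582 = 0.31100, p̂₂ = 46/319 = 0.14420.
Pooled p̂ = (181+46)/(582+319) = 227/901 = 0.25194.
SE = √[p̂(1−p̂)(1/n₁+1/n₂)] = √[0.25194·0.74806·(1/582+1/319)] ≈ 0.030243.
z = (p̂₁ − p̂₂)/SE = (0.31100 − 0.14420)/0.030243 = 0.16680/0.030243 = 5.515.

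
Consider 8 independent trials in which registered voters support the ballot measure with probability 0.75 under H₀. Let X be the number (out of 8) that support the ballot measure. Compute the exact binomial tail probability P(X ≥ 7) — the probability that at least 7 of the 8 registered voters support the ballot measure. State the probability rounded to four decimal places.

P = 0.3671

X ~ Binomial(n=8, p=0.75).
P(X ≥ 7) = C(8,7)·0.75^7·0.25^1 + C(8,8)·0.75^8·0.25^0.
= 0.266968 + 0.100113 = 0.3671.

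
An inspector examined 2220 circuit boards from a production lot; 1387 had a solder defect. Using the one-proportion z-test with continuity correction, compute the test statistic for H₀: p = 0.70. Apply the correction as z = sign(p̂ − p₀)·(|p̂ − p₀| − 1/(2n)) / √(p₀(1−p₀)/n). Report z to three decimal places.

z = -7.711

Sample proportion p̂ = 1387/2220 = 0.62477. p̂ − p₀ = -0.075225.
Continuity correction 1/(2n) = 1/4440 = 0.000225.
Corrected numerator: |-0.075225| − 0.000225 = 0.075000.
Under H₀, SE = √(p₀(1−p₀)/n) = √(0.70·0.30/2220) = √0.000094595 = 0.009726.
z = (−)0.075000/0.009726 = -7.711.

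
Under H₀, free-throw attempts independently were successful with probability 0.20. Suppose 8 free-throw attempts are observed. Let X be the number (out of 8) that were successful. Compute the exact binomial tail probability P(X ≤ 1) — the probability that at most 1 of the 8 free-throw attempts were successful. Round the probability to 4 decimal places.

P = 0.5033

X ~ Binomial(n=8, p=0.20).
P(X ≤ 1) = C(8,0)·0.20^0·0.80^8 + C(8,1)·0.20^1·0.80^7.
= 0.167772 + 0.335544 = 0.5033.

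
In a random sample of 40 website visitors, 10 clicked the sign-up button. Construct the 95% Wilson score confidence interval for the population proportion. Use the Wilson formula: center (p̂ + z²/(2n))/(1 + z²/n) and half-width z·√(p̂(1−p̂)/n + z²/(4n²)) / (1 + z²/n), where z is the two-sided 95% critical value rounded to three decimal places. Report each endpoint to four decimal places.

p̂ = 10/40 = 0.25000; z = 1.960, so z² = 3.841600.
1 + z²/n = 1.096040.
Center = (0.25000 + 0.048020)/1.096040 = 0.27191.
Radicand: p̂(1−p̂)/n + z²/(4n²) = 0.004687500 + 0.000600250 = 0.005287750.
Half-width = 1.960·√0.005287750/1.096040 = 0.13004.
CI: 0.27191 ± 0.13004 = (0.1419, 0.4019).

(0.1419, 0.4019)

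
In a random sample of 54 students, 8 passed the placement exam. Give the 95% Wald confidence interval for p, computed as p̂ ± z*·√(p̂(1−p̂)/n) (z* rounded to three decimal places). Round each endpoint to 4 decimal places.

With x = 8 successes in n = 54, p̂ = 0.14815.
Standard error of p̂: √(0.126200/54) = √0.002337042 = 0.048343.
For 95% confidence, z* = 1.960.
Margin of error: 1.960 × 0.048343 = 0.09475.
So the interval runs from 0.0534 to 0.2429.

(0.0534, 0.2429)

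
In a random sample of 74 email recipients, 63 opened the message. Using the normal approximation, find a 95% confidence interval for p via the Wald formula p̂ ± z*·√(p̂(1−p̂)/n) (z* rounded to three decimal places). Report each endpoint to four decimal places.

With x = 63 successes in n = 74, p̂ = 0.85135.
SE(p̂) = √(0.85135·0.14865/74) = 0.041354.
z* = 1.960 at the 95% level.
Margin of error: 1.960 × 0.041354 = 0.08105.
So the interval runs from 0.7703 to 0.9324.

(0.7703, 0.9324)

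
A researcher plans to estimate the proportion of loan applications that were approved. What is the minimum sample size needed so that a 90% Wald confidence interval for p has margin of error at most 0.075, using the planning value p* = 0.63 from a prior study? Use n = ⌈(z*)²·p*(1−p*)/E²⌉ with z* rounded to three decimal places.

n = 113

The 90% critical value is z* = 1.645.
p*(1−p*) = 0.63·0.37 = 0.2331.
Required n before rounding: 2.706025 × 0.2331 / 0.075² = 112.138.
Rounding up, n = 113.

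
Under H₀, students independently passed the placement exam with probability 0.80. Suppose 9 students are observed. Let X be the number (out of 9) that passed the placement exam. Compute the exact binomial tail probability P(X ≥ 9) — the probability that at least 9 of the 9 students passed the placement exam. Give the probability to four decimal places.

P = 0.1342

X ~ Binomial(n=9, p=0.80).
P(X ≥ 9) = C(9,9)·0.80^9·0.20^0.
= 0.134218 = 0.1342.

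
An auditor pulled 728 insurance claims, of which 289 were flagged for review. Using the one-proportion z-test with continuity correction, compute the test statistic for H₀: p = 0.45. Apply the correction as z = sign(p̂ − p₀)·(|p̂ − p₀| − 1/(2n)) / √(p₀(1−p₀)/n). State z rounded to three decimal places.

z = -2.838

With x = 289 successes in n = 728, p̂ = 0.39698. p̂ − p₀ = -0.053022.
1/(2n) = 0.000687.
Corrected numerator: |-0.053022| − 0.000687 = 0.052335.
SE₀ = √(0.45·0.55/728) = 0.018438.
z = −0.052335/0.018438 = -2.838.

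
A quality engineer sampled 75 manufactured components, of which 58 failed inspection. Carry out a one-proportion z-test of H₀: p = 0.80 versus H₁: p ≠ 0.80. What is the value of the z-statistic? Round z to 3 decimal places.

z = -0.577

p̂ = 58/75 = 0.77333.
SE₀ = √(0.80·0.20/75) = 0.046188.
z = (0.77333 − 0.80)/0.046188 = -0.02667/0.046188 = -0.577.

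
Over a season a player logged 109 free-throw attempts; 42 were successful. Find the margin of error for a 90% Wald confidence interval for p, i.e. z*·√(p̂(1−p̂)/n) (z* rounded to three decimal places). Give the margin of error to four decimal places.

ME = 0.0767

p̂ = 42/109 = 0.38532.
SE = √(p̂(1−p̂)/n) = √(0.236849/109) = 0.046615.
For 90% confidence, z* = 1.645.
So ME = 0.0767.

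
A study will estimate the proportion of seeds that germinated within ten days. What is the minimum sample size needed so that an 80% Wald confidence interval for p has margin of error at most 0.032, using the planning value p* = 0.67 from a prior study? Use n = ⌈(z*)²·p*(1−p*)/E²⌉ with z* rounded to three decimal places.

n = 355

For 80% confidence, z* = 1.282.
p*(1−p*) = 0.67·0.33 = 0.2211.
(z*)²·p*(1−p*)/E² = 1.643524·0.2211/0.001024 = 354.866.
Rounding up, n = 355.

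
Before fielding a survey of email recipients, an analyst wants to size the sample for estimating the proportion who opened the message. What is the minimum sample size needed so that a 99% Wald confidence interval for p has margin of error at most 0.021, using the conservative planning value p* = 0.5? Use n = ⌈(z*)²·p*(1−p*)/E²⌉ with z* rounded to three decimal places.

For 99% confidence, z* = 2.576.
p*(1−p*) = 0.2500.
Required n before rounding: 6.635776 × 0.2500 / 0.021² = 3761.778.
⌈3761.778⌉ = 3762.

n = 3762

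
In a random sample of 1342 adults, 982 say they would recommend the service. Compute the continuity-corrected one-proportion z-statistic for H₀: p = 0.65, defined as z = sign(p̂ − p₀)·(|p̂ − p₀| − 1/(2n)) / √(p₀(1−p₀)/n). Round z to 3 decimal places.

z = 6.250

Sample proportion p̂ = 982/1342 = 0.73174. p̂ − p₀ = 0.081744.
Continuity correction 1/(2n) = 1/2684 = 0.000373.
Corrected numerator: |0.081744| − 0.000373 = 0.081371.
Null standard error: √(0.65·0.35/1342) = √0.000169523 = 0.013020.
z = (+)0.081371/0.013020 = 6.250.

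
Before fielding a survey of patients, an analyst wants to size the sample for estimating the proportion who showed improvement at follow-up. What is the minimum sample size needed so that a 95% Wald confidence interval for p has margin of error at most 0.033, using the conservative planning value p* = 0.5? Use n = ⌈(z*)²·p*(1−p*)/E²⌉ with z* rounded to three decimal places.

z* = 1.960 at the 95% level.
p*(1−p*) = 0.50·0.50 = 0.2500.
Required n before rounding: 3.841600 × 0.2500 / 0.033² = 881.910.
⌈881.910⌉ = 882.

n = 882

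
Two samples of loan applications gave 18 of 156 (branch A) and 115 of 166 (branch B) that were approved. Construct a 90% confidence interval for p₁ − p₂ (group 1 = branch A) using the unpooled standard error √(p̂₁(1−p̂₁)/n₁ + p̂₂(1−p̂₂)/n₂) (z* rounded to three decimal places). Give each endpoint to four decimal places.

(-0.6498, -0.5050)

p̂₁ = 18/156 = 0.11538, p̂₂ = 115/166 = 0.69277; p̂₁ − p̂₂ = -0.57739.
SE = √(0.000654301 + 0.001282165) = √0.001936466 = 0.044005.
The 90% critical value is z* = 1.645. Margin of error = 0.07239.
CI: -0.57739 ± 0.07239 = (-0.6498, -0.5050).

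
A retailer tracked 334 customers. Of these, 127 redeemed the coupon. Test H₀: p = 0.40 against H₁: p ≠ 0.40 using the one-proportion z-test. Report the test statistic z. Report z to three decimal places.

With x = 127 successes in n = 334, p̂ = 0.38024.
Under H₀, SE = √(p₀(1−p₀)/n) = √(0.40·0.60/334) = √0.000718563 = 0.026806.
z = (p̂ − p₀)/SE = (0.38024 − 0.40)/0.026806 = -0.737.

z = -0.737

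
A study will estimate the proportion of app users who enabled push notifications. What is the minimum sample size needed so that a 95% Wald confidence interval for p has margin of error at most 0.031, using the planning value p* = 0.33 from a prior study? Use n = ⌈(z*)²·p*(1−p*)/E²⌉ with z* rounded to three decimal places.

n = 884

The 95% critical value is z* = 1.960.
p*(1−p*) = 0.33·0.67 = 0.2211.
Required n before rounding: 3.841600 × 0.2211 / 0.031² = 883.848.
Rounding up, n = 884.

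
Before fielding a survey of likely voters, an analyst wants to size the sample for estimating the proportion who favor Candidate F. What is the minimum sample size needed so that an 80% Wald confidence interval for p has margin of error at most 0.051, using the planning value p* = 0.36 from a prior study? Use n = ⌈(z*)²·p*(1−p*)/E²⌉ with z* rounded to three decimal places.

For 80% confidence, z* = 1.282.
p*(1−p*) = 0.2304.
Required n before rounding: 1.643524 × 0.2304 / 0.051² = 145.586.
⌈145.586⌉ = 146.

n = 146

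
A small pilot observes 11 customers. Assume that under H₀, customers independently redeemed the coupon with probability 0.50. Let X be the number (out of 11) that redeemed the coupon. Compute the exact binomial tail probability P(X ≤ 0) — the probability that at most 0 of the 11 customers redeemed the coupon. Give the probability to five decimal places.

P = 0.00049

X ~ Binomial(n=11, p=0.50).
P(X ≤ 0) = C(11,0)·0.50^0·0.50^11.
= 0.000488 = 0.00049.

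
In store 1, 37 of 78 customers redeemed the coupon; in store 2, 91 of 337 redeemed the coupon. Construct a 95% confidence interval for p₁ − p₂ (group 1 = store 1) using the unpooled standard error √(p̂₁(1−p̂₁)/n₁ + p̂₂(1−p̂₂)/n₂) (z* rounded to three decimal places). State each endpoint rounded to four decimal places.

(0.0838, 0.3249)

p̂₁ = 37/78 = 0.47436, p̂₂ = 91/337 = 0.27003; p̂₁ − p̂₂ = 0.20433.
Unpooled SE = √(p̂₁(1−p̂₁)/n₁ + p̂₂(1−p̂₂)/n₂) = √(0.003196699 + 0.000584907) = 0.061495.
z* = 1.960 at the 95% level. Margin of error = 0.12053.
CI: 0.20433 ± 0.12053 = (0.0838, 0.3249).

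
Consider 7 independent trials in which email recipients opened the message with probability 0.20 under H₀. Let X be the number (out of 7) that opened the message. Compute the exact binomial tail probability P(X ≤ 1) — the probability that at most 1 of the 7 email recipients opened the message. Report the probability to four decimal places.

P = 0.5767

X ~ Binomial(n=7, p=0.20).
P(X ≤ 1) = C(7,0)·0.20^0·0.80^7 + C(7,1)·0.20^1·0.80^6.
= 0.209715 + 0.367002 = 0.5767.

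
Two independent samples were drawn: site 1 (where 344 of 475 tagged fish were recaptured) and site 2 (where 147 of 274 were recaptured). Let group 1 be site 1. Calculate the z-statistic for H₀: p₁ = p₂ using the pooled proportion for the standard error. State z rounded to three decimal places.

z = 5.207

Sample proportions: p̂₁ = 344/475 = 0.72421 and p̂₂ = 147/274 = 0.53650.
Pooling: p̂ = 491/749 = 0.65554.
SE = √[p̂(1−p̂)(1/n₁+1/n₂)] = √[0.65554·0.34446·(1/475+1/274)] ≈ 0.036049.
z = (p̂₁ − p̂₂)/SE = (0.72421 − 0.53650)/0.036049 = 0.18771/0.036049 = 5.207.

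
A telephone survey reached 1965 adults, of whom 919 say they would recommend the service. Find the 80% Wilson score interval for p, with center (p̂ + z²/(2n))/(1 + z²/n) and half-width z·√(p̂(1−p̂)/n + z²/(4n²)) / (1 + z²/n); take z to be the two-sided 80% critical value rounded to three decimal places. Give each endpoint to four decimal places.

Here p̂ = 919/1965 = 0.46768 and z = 1.282 (z² = 1.643524).
1 + z²/n = 1.000836.
Center = (0.46768 + 0.000418)/1.000836 = 0.46771.
Radicand: p̂(1−p̂)/n + z²/(4n²) = 0.000126695 + 0.000000106 = 0.000126801.
Half-width = 1.282·√0.000126801/1.000836 = 0.01442.
Interval: 0.46771 ± 0.01442 → (0.4533, 0.4821).

(0.4533, 0.4821)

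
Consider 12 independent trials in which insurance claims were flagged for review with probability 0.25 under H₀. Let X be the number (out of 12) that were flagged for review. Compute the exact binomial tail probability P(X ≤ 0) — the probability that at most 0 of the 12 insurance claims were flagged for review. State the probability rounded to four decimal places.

P = 0.0317

X ~ Binomial(n=12, p=0.25).
P(X ≤ 0) = C(12,0)·0.25^0·0.75^12.
= 0.031676 = 0.0317.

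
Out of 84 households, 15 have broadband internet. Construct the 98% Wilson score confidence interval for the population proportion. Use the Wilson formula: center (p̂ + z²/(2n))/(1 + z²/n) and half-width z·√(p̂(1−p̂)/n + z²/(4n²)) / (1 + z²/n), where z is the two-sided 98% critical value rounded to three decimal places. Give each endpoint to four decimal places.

p̂ = 15/84 = 0.17857; z = 2.326, so z² = 5.410276.
1 + z²/n = 1.064408.
Adjusted center: (0.17857 + z²/(2n))/1.064408 = 0.19802.
Radicand: p̂(1−p̂)/n + z²/(4n²) = 0.001746234 + 0.000191691 = 0.001937925.
Half-width = 2.326·√0.001937925/1.064408 = 0.09620.
CI: 0.19802 ± 0.09620 = (0.1018, 0.2942).

(0.1018, 0.2942)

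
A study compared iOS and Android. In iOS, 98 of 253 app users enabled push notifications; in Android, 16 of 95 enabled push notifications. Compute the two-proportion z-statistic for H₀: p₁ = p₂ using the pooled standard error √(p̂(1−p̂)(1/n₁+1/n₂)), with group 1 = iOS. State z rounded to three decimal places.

z = 3.877

p̂₁ = 98/253 = 0.38735, p̂₂ = 16/95 = 0.16842.
Pooled p̂ = (98+16)/(253+95) = 114/348 = 0.32759.
SE = √[p̂(1−p̂)(1/n₁+1/n₂)] = √[0.32759·0.67241·(1/253+1/95)] ≈ 0.056474.
z = 0.21893/0.056474 = 3.877.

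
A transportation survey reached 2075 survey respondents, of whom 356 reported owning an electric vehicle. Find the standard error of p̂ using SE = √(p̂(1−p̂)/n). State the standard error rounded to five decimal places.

SE = 0.00828

With x = 356 successes in n = 2075, p̂ = 0.17157.
p̂(1−p̂) = 0.142134.
Dividing by n and taking the root: √0.000068498 = 0.00828.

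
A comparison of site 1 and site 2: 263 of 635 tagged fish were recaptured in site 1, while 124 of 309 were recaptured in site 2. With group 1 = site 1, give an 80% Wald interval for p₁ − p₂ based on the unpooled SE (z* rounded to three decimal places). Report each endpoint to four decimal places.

(-0.0308, 0.0565)

p̂₁ = 263/635 = 0.41417, p̂₂ = 124/309 = 0.40129; p̂₁ − p̂₂ = 0.01288.
Unpooled SE = √(p̂₁(1−p̂₁)/n₁ + p̂₂(1−p̂₂)/n₂) = √(0.000382100 + 0.000777531) = 0.034053.
For 80% confidence, z* = 1.282. Margin of error = 0.04366.
Interval: 0.01288 ± 0.04366 → (-0.0308, 0.0565).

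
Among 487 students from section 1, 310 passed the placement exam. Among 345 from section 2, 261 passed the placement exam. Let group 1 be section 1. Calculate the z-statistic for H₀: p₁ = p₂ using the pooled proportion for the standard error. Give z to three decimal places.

z = -3.674

p̂₁ = 310/487 = 0.63655, p̂₂ = 261/345 = 0.75652.
Pooling: p̂ = 571/832 = 0.68630.
Pooled SE = √[0.2152930·0.00495194] ≈ 0.032651.
z = -0.11997/0.032651 = -3.674.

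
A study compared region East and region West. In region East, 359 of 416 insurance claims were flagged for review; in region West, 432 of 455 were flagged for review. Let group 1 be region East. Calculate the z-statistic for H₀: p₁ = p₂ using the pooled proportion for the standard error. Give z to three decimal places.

p̂₁ = 359/416 = 0.86298, p̂₂ = 432/455 = 0.94945.
Pooling: p̂ = 791/871 = 0.90815.
SE = √[p̂(1−p̂)(1/n₁+1/n₂)] = √[0.90815·0.09185·(1/416+1/455)] ≈ 0.019592.
z = (p̂₁ − p̂₂)/SE = (0.86298 − 0.94945)/0.019592 = -0.08647/0.019592 = -4.414.

z = -4.414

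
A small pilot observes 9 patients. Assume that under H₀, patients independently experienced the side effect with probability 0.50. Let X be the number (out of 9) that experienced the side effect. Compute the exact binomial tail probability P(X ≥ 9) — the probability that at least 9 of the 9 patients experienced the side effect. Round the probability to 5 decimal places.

P = 0.00195

X is binomial with n = 9 and p = 0.50.
P(X ≥ 9) = C(9,9)·0.50^9·0.50^0.
= 0.001953 = 0.00195.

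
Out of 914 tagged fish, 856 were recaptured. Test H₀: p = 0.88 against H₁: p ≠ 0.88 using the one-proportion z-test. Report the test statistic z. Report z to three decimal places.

With x = 856 successes in n = 914, p̂ = 0.93654.
Null standard error: √(0.88·0.12/914) = √0.000115536 = 0.010749.
z = (0.93654 − 0.88)/0.010749 = 0.05654/0.010749 = 5.260.

z = 5.260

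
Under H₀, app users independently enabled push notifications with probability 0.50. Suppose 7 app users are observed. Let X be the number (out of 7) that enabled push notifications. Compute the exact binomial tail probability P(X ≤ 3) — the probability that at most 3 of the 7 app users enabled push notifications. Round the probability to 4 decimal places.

P = 0.5000

X is binomial with n = 7 and p = 0.50.
P(X ≤ 3) = C(7,0)·0.50^0·0.50^7 + C(7,1)·0.50^1·0.50^6 + C(7,2)·0.50^2·0.50^5 + C(7,3)·0.50^3·0.50^4.
= 0.007812 + 0.054688 + 0.164062 + 0.273438 = 0.5000.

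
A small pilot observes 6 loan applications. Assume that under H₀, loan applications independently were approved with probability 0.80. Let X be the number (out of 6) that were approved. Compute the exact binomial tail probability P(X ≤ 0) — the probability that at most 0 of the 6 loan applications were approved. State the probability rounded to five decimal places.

P = 0.00006

X ~ Binomial(n=6, p=0.80).
P(X ≤ 0) = C(6,0)·0.80^0·0.20^6.
= 0.000064 = 0.00006.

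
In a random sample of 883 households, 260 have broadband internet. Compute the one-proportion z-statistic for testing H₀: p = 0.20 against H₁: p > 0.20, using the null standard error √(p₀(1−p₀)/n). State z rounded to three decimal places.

p̂ = 260/883 = 0.29445.
Null standard error: √(0.20·0.80/883) = √0.000181200 = 0.013461.
z = (p̂ − p₀)/SE = (0.29445 − 0.20)/0.013461 = 7.017.

z = 7.017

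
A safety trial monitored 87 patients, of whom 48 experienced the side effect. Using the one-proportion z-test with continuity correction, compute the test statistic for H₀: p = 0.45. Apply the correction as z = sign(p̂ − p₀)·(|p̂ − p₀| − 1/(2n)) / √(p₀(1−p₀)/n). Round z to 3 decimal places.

z = 1.799

The sample proportion is 48/87 = 0.55172. p̂ − p₀ = 0.101724.
1/(2n) = 0.005747.
Corrected numerator: |0.101724| − 0.005747 = 0.095977.
Under H₀, SE = √(p₀(1−p₀)/n) = √(0.45·0.55/87) = √0.002844828 = 0.053337.
z = (+)0.095977/0.053337 = 1.799.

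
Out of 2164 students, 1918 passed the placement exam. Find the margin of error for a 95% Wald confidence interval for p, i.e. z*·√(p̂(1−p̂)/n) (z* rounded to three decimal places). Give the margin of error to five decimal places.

p̂ = 1918/2164 = 0.88632.
Standard error of p̂: √(0.100756/2164) = √0.000046560 = 0.006823.
The 95% critical value is z* = 1.960.
Margin of error = z*·SE = 1.960 × 0.006823 = 0.01337.

ME = 0.01337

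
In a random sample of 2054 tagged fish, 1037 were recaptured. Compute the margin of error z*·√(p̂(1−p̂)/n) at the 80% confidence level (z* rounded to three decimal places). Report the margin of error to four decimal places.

Sample proportion p̂ = 1037/2054 = 0.50487.
SE = √(p̂(1−p̂)/n) = √(0.249976/2054) = 0.011032.
z* = 1.282 at the 80% level.
Margin of error = z*·SE = 1.282 × 0.011032 = 0.0141.

ME = 0.0141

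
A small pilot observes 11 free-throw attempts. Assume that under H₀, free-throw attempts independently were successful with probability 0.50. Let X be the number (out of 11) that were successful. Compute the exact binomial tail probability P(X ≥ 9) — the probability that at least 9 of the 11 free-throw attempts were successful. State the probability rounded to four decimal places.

P = 0.0327

X ~ Binomial(n=11, p=0.50).
P(X ≥ 9) = C(11,9)·0.50^9·0.50^2 + C(11,10)·0.50^10·0.50^1 + C(11,11)·0.50^11·0.50^0.
= 0.026855 + 0.005371 + 0.000488 = 0.0327.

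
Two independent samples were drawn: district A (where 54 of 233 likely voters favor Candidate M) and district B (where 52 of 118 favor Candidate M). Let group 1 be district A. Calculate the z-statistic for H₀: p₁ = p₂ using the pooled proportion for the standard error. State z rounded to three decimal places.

z = -4.027

Sample proportions: p̂₁ = 54/233 = 0.23176 and p̂₂ = 52/118 = 0.44068.
Pooling: p̂ = 106/351 = 0.30199.
SE = √[p̂(1−p̂)(1/n₁+1/n₂)] = √[0.30199·0.69801·(1/233+1/118)] ≈ 0.051876.
z = -0.20892/0.051876 = -4.027.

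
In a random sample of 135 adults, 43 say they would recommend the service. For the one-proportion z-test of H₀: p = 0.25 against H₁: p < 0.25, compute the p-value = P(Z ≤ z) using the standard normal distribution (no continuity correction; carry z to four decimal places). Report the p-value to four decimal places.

p-value = 0.9670

The sample proportion is 43/135 = 0.31852.
Null standard error: √(0.25·0.75/135) = √0.001388889 = 0.037268.
z = (p̂ − p₀)/SE = (43/135 − 0.25)/0.037268 ≈ 1.8385.
From the standard normal, P(Z ≤ z) = 0.9670.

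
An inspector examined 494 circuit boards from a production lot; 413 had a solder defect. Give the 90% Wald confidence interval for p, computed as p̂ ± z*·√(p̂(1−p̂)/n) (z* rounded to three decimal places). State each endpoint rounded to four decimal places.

The sample proportion is 413/494 = 0.83603.
SE(p̂) = √(0.83603·0.16397/494) = 0.016658.
z* = 1.645 at the 90% level.
Margin = 1.645·0.016658 = 0.02740.
So the interval runs from 0.8086 to 0.8634.

(0.8086, 0.8634)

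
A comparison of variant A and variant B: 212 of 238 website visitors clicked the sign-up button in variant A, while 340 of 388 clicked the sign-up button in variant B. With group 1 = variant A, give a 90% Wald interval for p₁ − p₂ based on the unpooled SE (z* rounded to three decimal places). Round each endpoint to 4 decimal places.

p̂₁ = 212/238 = 0.89076, p̂₂ = 340/388 = 0.87629; p̂₁ − p̂₂ = 0.01447.
Unpooled SE = √(p̂₁(1−p̂₁)/n₁ + p̂₂(1−p̂₂)/n₂) = √(0.000408863 + 0.000279399) = 0.026235.
z* = 1.645 at the 90% level. Margin = 1.645·0.026235 = 0.04316.
CI: 0.01447 ± 0.04316 = (-0.0287, 0.0576).

(-0.0287, 0.0576)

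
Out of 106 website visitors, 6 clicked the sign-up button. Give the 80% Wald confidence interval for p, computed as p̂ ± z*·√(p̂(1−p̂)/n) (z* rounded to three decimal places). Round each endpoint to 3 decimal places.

(0.028, 0.085)

p̂ = 6/106 = 0.05660.
SE(p̂) = √(0.05660·0.94340/106) = 0.022445.
z* = 1.282 at the 80% level.
Margin of error: 1.282 × 0.022445 = 0.02877.
So the interval runs from 0.028 to 0.085.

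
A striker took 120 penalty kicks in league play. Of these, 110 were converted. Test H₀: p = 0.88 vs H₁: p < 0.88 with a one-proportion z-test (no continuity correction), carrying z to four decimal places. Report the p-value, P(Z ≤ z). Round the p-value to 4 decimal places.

With x = 110 successes in n = 120, p̂ = 0.91667.
SE₀ = √(0.88·0.12/120) = 0.029665.
z = (p̂ − p₀)/SE = (110/120 − 0.88)/0.029665 ≈ 1.2360.
From the standard normal, P(Z ≤ z) = 0.8918.

p-value = 0.8918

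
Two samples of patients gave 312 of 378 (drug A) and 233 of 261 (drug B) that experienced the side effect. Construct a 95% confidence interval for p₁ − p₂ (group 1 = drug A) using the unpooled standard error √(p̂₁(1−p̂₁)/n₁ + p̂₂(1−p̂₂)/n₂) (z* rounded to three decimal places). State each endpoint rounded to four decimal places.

(-0.1209, -0.0137)

p̂₁ = 312/378 = 0.82540, p̂₂ = 233/261 = 0.89272; p̂₁ − p̂₂ = -0.06732.
Unpooled SE = √(p̂₁(1−p̂₁)/n₁ + p̂₂(1−p̂₂)/n₂) = √(0.000381262 + 0.000366938) = 0.027353.
z* = 1.960 at the 95% level. Margin = 1.960·0.027353 = 0.05361.
So the interval runs from -0.1209 to -0.0137.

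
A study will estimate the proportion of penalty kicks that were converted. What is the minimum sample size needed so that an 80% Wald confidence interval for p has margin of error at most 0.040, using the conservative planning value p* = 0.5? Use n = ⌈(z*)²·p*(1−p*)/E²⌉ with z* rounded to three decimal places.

For 80% confidence, z* = 1.282.
p*(1−p*) = 0.50·0.50 = 0.2500.
(z*)²·p*(1−p*)/E² = 1.643524·0.2500/0.001600 = 256.801.
⌈256.801⌉ = 257.

n = 257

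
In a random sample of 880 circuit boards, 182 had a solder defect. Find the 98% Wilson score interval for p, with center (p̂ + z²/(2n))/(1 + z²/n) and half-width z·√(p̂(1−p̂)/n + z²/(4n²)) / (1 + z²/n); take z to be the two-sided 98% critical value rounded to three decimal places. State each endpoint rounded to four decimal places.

p̂ = 182/880 = 0.20682; z = 2.326, so z² = 5.410276.
Denominator 1 + z²/n = 1 + 5.410276/880 = 1.006148.
Adjusted center: (0.20682 + z²/(2n))/1.006148 = 0.20861.
Radicand: p̂(1−p̂)/n + z²/(4n²) = 0.000186414 + 0.000001747 = 0.000188161.
Half-width = 2.326·√0.000188161/1.006148 = 0.03171.
So the interval runs from 0.1769 to 0.2403.

(0.1769, 0.2403)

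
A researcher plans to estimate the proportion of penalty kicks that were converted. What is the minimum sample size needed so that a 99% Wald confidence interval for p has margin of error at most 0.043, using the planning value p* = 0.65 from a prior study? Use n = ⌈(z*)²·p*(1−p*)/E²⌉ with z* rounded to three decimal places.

For 99% confidence, z* = 2.576.
p*(1−p*) = 0.65·0.35 = 0.2275.
Required n before rounding: 6.635776 × 0.2275 / 0.043² = 816.462.
Rounding up, n = 817.

n = 817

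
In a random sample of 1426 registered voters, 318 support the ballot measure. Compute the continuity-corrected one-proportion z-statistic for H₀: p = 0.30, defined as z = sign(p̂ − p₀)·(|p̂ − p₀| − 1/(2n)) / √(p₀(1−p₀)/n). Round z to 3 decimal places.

With x = 318 successes in n = 1426, p̂ = 0.22300. p̂ − p₀ = -0.076999.
Continuity correction 1/(2n) = 1/2852 = 0.000351.
Corrected numerator: |-0.076999| − 0.000351 = 0.076648.
Null standard error: √(0.30·0.70/1426) = √0.000147265 = 0.012135.
z = −0.076648/0.012135 = -6.316.

z = -6.316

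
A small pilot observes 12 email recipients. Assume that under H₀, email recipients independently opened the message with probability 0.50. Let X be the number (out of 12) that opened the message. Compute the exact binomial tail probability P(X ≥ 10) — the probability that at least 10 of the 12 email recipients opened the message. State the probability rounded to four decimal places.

X ~ Binomial(n=12, p=0.50).
P(X ≥ 10) = C(12,10)·0.50^10·0.50^2 + C(12,11)·0.50^11·0.50^1 + C(12,12)·0.50^12·0.50^0.
= 0.016113 + 0.002930 + 0.000244 = 0.0193.

P = 0.0193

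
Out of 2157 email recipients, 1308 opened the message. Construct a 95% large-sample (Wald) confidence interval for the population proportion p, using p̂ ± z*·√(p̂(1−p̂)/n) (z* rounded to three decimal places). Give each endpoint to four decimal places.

p̂ = 1308/2157 = 0.60640.
SE(p̂) = √(0.60640·0.39360/2157) = 0.010519.
z* = 1.960 at the 95% level.
Margin of error: 1.960 × 0.010519 = 0.02062.
Interval: 0.60640 ± 0.02062 → (0.5858, 0.6270).

(0.5858, 0.6270)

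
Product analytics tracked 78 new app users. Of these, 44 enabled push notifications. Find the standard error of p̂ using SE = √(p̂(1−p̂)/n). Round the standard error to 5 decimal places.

SE = 0.05615

p̂ = 44/78 = 0.56410.
p̂(1−p̂) = 0.245891.
SE = √(0.245891/78) = 0.05615.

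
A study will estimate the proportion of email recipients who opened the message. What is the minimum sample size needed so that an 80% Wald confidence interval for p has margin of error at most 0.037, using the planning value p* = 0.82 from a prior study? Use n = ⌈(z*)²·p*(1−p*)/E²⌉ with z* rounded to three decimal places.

n = 178

z* = 1.282 at the 80% level.
p*(1−p*) = 0.82·0.18 = 0.1476.
Required n before rounding: 1.643524 × 0.1476 / 0.037² = 177.198.
⌈177.198⌉ = 178.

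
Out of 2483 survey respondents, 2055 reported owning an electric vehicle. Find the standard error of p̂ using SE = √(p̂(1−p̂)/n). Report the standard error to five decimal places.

SE = 0.00758

The sample proportion is 2055/2483 = 0.82763.
p̂(1−p̂) = 0.82763·0.17237 = 0.142659.
SE = √(0.142659/2483) = √0.000057454 = 0.00758.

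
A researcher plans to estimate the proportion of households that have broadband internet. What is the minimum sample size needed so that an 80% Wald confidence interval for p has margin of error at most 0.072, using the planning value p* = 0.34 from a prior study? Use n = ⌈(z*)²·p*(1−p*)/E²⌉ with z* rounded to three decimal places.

The 80% critical value is z* = 1.282.
p*(1−p*) = 0.34·0.66 = 0.2244.
(z*)²·p*(1−p*)/E² = 1.643524·0.2244/0.005184 = 71.143.
Rounding up, n = 72.

n = 72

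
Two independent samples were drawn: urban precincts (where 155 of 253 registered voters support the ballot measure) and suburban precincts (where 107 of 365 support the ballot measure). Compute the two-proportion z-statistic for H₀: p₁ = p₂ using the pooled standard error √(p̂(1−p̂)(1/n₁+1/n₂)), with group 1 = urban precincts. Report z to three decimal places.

p̂₁ = 155/253 = 0.61265, p̂₂ = 107/365 = 0.29315.
Pooled p̂ = (155+107)/(253+365) = 262/618 = 0.42395.
SE = √[p̂(1−p̂)(1/n₁+1/n₂)] = √[0.42395·0.57605·(1/253+1/365)] ≈ 0.040427.
z = (p̂₁ − p̂₂)/SE = (0.61265 − 0.29315)/0.040427 = 0.31950/0.040427 = 7.903.

z = 7.903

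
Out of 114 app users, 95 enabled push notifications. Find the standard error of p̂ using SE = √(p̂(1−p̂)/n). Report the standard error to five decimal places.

SE = 0.03490

The sample proportion is 95/114 = 0.83333.
p̂(1−p̂) = 0.138891.
SE = √(0.138891/114) = √0.001218342 = 0.03490.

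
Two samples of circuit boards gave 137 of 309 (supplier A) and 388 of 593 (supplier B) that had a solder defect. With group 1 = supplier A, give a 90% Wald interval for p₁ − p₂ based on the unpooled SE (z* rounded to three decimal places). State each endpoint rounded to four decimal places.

(-0.2674, -0.1544)

p̂₁ = 0.44337, p̂₂ = 0.65430, so the observed difference is -0.21093.
SE = √(0.000798681 + 0.000381436) = √0.001180117 = 0.034353.
z* = 1.645 at the 90% level. Margin of error = 0.05651.
Interval: -0.21093 ± 0.05651 → (-0.2674, -0.1544).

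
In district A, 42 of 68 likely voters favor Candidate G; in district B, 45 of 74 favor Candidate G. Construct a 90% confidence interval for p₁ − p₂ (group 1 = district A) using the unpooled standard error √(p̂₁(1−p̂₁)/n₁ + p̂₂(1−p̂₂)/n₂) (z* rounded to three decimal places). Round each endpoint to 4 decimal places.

p̂₁ = 42/68 = 0.61765, p̂₂ = 45/74 = 0.60811; p̂₁ − p̂₂ = 0.00954.
Unpooled SE = √(p̂₁(1−p̂₁)/n₁ + p̂₂(1−p̂₂)/n₂) = √(0.003472929 + 0.003220441) = 0.081813.
For 90% confidence, z* = 1.645. Margin of error = 0.13458.
CI: 0.00954 ± 0.13458 = (-0.1250, 0.1441).

(-0.1250, 0.1441)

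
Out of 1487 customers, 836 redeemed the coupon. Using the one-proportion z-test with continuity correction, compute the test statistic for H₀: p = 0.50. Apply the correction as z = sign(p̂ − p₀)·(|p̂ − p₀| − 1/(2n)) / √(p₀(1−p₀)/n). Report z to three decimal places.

p̂ = 836/1487 = 0.56221. p̂ − p₀ = 0.062206.
Continuity correction 1/(2n) = 1/2974 = 0.000336.
Corrected numerator: |0.062206| − 0.000336 = 0.061870.
SE₀ = √(0.50·0.50/1487) = 0.012966.
z = +0.061870/0.012966 = 4.772.

z = 4.772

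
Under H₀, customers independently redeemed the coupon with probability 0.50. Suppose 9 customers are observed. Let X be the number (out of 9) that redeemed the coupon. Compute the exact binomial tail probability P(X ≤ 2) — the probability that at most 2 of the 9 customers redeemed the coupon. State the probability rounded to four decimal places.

P = 0.0898

X is binomial with n = 9 and p = 0.50.
P(X ≤ 2) = C(9,0)·0.50^0·0.50^9 + C(9,1)·0.50^1·0.50^8 + C(9,2)·0.50^2·0.50^7.
= 0.001953 + 0.017578 + 0.070312 = 0.0898.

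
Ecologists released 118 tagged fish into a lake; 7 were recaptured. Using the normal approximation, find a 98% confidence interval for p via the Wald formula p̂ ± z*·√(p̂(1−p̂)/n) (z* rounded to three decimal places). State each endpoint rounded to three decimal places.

The sample proportion is 7/118 = 0.05932.
SE(p̂) = √(0.05932·0.94068/118) = 0.021746.
z* = 2.326 at the 98% level.
Margin of error: 2.326 × 0.021746 = 0.05058.
CI: 0.05932 ± 0.05058 = (0.009, 0.110).

(0.009, 0.110)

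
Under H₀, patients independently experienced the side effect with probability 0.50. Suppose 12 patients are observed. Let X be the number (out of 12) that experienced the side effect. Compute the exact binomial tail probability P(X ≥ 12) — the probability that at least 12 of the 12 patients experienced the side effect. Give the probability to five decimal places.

X is binomial with n = 12 and p = 0.50.
P(X ≥ 12) = C(12,12)·0.50^12·0.50^0.
= 0.000244 = 0.00024.

P = 0.00024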